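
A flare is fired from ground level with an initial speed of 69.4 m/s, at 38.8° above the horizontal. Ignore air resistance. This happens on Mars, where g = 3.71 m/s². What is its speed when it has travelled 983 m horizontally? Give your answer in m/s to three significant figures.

59.1 m/s

vₓ = 69.40 cos 38.8° = 54.09 m/s; v_y0 = 69.40 sin 38.8° = 43.49 m/s.
Time to reach x = 983 m: t = x/vₓ = 983/54.09 = 18.17 s.
Vertical velocity there: v_y = v_y0 − g t = 43.49 − 3.71 × 18.17 = −23.94 m/s.
Speed: √(vₓ² + v_y²) = √(54.09² + 23.94²) = 59.15 m/s.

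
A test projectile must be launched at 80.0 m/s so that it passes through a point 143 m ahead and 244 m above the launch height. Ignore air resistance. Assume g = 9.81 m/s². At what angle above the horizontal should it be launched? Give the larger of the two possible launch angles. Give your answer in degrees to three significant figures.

81.4°

Trajectory: y = x tanθ − g x² (1 + tan²θ)/(2v₀²). With x = 143, y = 244, v₀ = 80.0, g = 9.81:
15.67 tan²θ − 143 tanθ + (259.7) = 0.
tanθ = [143 ± √(143² − 4 × 15.67 × (259.7))] / (2 × 15.67) = (143 ± 64.58) / 31.34, giving tanθ = 2.502 or 6.622.
θ = 68.21° or 81.41°; the larger is 81.41°.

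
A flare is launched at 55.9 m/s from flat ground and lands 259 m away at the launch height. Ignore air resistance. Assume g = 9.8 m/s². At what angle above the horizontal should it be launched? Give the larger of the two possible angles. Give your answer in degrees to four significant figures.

62.84°

From R = (v₀²/g) sin 2θ: sin 2θ = 9.80 × 259 / 3124.8 = 0.8123.
2θ = 54.32° or 180° − 54.32° = 125.7°, so θ = 27.16° or 62.84°.
The larger angle is 62.84°.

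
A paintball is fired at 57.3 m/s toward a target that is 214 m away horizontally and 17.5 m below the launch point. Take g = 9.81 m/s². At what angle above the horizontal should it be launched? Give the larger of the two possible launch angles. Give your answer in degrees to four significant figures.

Trajectory: y = x tanθ − g x² (1 + tan²θ)/(2v₀²). With x = 214, y = −17.5, v₀ = 57.3, g = 9.81:
68.42 tan²θ − 214 tanθ + (50.92) = 0.
tanθ = [214 ± √(214² − 4 × 68.42 × (50.92))] / (2 × 68.42) = (214 ± 178.5) / 136.8, giving tanθ = 0.2594 or 2.868.
θ = 14.54° or 70.78°; the larger is 70.78°.

70.78°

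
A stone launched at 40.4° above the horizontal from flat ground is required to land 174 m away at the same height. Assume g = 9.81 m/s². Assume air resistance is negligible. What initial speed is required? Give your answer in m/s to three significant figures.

41.6 m/s

From R = (v₀² / g) sin 2θ: v₀ = √(gR / sin 2θ).
v₀ = √(9.81 × 174 / sin 80.80°) = √(1707 / 0.9871) = √1729.2 = 41.58 m/s.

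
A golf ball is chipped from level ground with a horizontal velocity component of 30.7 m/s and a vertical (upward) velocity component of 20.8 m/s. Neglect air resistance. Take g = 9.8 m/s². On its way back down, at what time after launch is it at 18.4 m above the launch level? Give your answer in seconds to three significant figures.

Require v_y0 t − ½ g t² = 18.4, i.e. 4.900 t² − 20.80 t + 18.4 = 0.
t = [20.80 ± √(20.80² − 2·9.80·18.4)] / 9.80 = (20.80 ± 8.485) / 9.80, so t = 1.257 s or t = 2.988 s.
The descending-branch root is 2.988 s.

2.99 s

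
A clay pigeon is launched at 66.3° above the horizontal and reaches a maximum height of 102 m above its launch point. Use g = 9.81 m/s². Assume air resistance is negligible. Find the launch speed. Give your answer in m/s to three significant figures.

At the peak v_y = 0, so v_y0 = √(2gH) = √(2 × 9.81 × 102) = 44.74 m/s.
v_y0 = v₀ sin θ ⇒ v₀ = 44.74 / sin 66.3° = 48.86 m/s.

48.9 m/s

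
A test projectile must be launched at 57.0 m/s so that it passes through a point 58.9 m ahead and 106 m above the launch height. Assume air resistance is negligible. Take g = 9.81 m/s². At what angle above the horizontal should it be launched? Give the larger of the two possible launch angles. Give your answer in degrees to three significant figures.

Trajectory: y = x tanθ − g x² (1 + tan²θ)/(2v₀²). With x = 58.9, y = 106, v₀ = 57.0, g = 9.81:
5.237 tan²θ − 58.9 tanθ + (111.2) = 0.
tanθ = [58.9 ± √(58.9² − 4 × 5.237 × (111.2))] / (2 × 5.237) = (58.9 ± 33.75) / 10.47, giving tanθ = 2.401 or 8.845.
θ = 67.39° or 83.55°; the larger is 83.55°.

83.5°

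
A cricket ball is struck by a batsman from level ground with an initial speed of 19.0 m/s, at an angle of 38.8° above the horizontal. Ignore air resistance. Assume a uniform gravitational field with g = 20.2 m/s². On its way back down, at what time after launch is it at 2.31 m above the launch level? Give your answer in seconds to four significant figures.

0.9338 s

Components: vₓ = 19.00 cos 38.8° = 14.81 m/s, v_y0 = 19.00 sin 38.8° = 11.91 m/s.
Set y = v_y0 t − ½ g t² = 2.31: 10.10 t² − 11.91 t + 2.31 = 0.
t = [11.91 ± √(11.91² − 2·20.2·2.31)] / 20.2 = (11.91 ± 6.958) / 20.2, so t = 0.2449 s or t = 0.9338 s.
The descending-branch root is 0.9338 s.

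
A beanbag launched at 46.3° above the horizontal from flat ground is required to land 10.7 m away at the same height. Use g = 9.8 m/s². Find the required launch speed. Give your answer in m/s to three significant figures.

10.2 m/s

From R = (v₀² / g) sin 2θ: v₀ = √(gR / sin 2θ).
v₀ = √(9.80 × 10.7 / sin 92.60°) = √(104.9 / 0.9990) = √104.97 = 10.25 m/s.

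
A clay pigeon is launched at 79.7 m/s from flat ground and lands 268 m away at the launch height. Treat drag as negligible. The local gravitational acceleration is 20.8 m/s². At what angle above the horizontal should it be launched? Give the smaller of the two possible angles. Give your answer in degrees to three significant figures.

From R = (v₀²/g) sin 2θ: sin 2θ = 20.8 × 268 / 6352.1 = 0.8776.
2θ = 61.35° or 180° − 61.35° = 118.6°, so θ = 30.68° or 59.32°.
The smaller angle is 30.68°.

30.7°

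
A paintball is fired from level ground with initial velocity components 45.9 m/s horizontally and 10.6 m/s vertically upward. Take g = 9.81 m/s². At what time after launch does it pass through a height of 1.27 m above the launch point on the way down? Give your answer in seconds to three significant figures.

2.03 s

Height y(t) = 10.60 t − 4.905 t² = 1.27 gives 4.905 t² − 10.60 t + 1.27 = 0.
t = [10.60 ± √(10.60² − 2·9.81·1.27)] / 9.81 = (10.60 ± 9.351) / 9.81, so t = 0.1273 s or t = 2.034 s.
The descending-branch root is 2.034 s.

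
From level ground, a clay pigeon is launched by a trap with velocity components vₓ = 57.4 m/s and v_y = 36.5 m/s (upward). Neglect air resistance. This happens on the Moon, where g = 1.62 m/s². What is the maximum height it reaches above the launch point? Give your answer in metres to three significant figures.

411 m

Peak height H = v_y0² / (2g) = 1332.2 / 3.240 = 411.2 m.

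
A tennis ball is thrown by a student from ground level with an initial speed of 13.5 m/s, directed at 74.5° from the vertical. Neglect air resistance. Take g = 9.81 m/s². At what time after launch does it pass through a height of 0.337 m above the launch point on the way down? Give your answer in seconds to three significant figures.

Components: vₓ = 13.50 sin 74.5° = 13.01 m/s, v_y0 = 13.50 cos 74.5° = 3.608 m/s.
Set y = v_y0 t − ½ g t² = 0.337: 4.905 t² − 3.608 t + 0.337 = 0.
Quadratic formula: t = (3.608 ± √6.4037) / 9.81 = (3.608 ± 2.531) / 9.81 → t = 0.1098 s or 0.6257 s.
The descending-branch root is 0.6257 s.

0.626 s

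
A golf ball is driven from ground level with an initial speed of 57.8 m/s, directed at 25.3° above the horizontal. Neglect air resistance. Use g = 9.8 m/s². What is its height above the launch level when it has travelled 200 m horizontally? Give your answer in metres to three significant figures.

22.8 m

Resolve: vₓ = 57.80 cos 25.3° = 52.26 m/s and v_y0 = 57.80 sin 25.3° = 24.70 m/s.
At x = 200 m, t = x/vₓ = 200/52.26 = 3.827 s.
Height: y = v_y0 t − ½ g t² = 24.70 × 3.827 − 4.900 × 3.827² = 94.54 − 71.78 = 22.76 m.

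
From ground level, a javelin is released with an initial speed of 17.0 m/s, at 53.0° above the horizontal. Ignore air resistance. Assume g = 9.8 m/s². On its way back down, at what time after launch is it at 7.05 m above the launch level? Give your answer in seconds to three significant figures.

Horizontal component vₓ = 17.00 cos 53.0° = 10.23 m/s; vertical v_y0 = 17.00 sin 53.0° = 13.58 m/s.
Require v_y0 t − ½ g t² = 7.05, i.e. 4.900 t² − 13.58 t + 7.05 = 0.
t = [13.58 ± √(13.58² − 2·9.80·7.05)] / 9.80 = (13.58 ± 6.793) / 9.80, so t = 0.6922 s or t = 2.079 s.
The descending-branch root is 2.079 s.

2.08 s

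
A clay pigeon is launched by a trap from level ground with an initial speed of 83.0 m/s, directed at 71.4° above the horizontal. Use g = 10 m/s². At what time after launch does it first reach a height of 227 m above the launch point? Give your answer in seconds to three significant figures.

3.81 s

Horizontal component vₓ = 83.00 cos 71.4° = 26.47 m/s; vertical v_y0 = 83.00 sin 71.4° = 78.66 m/s.
Require v_y0 t − ½ g t² = 227, i.e. 5.000 t² − 78.66 t + 227 = 0.
Quadratic formula: t = (78.66 ± √1648.1) / 10.0 = (78.66 ± 40.60) / 10.0 → t = 3.807 s or 11.93 s.
The first (ascending) time is 3.807 s.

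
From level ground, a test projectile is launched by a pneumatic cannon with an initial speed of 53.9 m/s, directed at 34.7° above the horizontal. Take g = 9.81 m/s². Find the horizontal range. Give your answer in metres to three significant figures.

Components: vₓ = 53.90 cos 34.7° = 44.31 m/s, v_y0 = 53.90 sin 34.7° = 30.68 m/s.
Time aloft: T = 2 v_y0 / g = 2 × 30.68 / 9.81 = 6.256 s.
Horizontal distance R = vₓ T = 44.31 × 6.256 = 277.2 m.

277 m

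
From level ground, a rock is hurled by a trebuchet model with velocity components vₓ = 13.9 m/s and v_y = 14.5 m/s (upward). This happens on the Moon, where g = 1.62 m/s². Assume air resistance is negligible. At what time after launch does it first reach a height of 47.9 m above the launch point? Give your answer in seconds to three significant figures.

Set y = v_y0 t − ½ g t² = 47.9: 0.8100 t² − 14.50 t + 47.9 = 0.
Quadratic formula: t = (14.50 ± √55.054) / 1.62 = (14.50 ± 7.420) / 1.62 → t = 4.370 s or 13.53 s.
The first (ascending) time is 4.370 s.

4.37 s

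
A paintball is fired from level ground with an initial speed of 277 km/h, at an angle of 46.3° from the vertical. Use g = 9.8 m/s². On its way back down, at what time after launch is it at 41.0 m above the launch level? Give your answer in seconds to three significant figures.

Convert: 277 km/h = 277/3.6 = 76.94 m/s.
Components: vₓ = 76.94 sin 46.3° = 55.63 m/s, v_y0 = 76.94 cos 46.3° = 53.16 m/s.
Height y(t) = 53.16 t − 4.900 t² = 41.0 gives 4.900 t² − 53.16 t + 41.0 = 0.
Quadratic formula: t = (53.16 ± √2022.3) / 9.80 = (53.16 ± 44.97) / 9.80 → t = 0.8356 s or 10.01 s.
The descending-branch root is 10.01 s.

10.0 s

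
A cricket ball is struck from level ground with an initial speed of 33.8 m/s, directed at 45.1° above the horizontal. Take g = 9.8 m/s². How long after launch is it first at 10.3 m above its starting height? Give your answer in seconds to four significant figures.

0.4767 s

vₓ = 33.80 cos 45.1° = 23.86 m/s; v_y0 = 33.80 sin 45.1° = 23.94 m/s.
Height y(t) = 23.94 t − 4.900 t² = 10.3 gives 4.900 t² − 23.94 t + 10.3 = 0.
Quadratic formula: t = (23.94 ± √371.33) / 9.80 = (23.94 ± 19.27) / 9.80 → t = 0.4767 s or 4.409 s.
The first (ascending) time is 0.4767 s.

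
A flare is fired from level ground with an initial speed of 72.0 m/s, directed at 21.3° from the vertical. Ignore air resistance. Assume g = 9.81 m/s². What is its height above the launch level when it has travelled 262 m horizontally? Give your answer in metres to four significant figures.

vₓ = 72.00 sin 21.3° = 26.15 m/s; v_y0 = 72.00 cos 21.3° = 67.08 m/s.
Time to reach x = 262 m: t = x/vₓ = 262/26.15 = 10.02 s.
Height: y = v_y0 t − ½ g t² = 67.08 × 10.02 − 4.905 × 10.02² = 672.0 − 492.2 = 179.8 m.

179.8 m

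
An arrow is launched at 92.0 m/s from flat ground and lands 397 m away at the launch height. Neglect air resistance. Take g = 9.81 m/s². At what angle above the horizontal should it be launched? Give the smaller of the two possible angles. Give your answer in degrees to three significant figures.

13.7°

R = v₀² sin 2θ / g gives sin 2θ = gR/v₀² = 9.81·397/92.0² = 0.4601.
2θ = 27.40° or 180° − 27.40° = 152.6°, so θ = 13.70° or 76.30°.
The smaller angle is 13.70°.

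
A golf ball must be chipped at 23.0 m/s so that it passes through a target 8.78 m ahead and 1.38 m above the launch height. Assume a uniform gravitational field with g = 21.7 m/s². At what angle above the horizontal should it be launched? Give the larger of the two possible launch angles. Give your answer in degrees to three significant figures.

Trajectory: y = x tanθ − g x² (1 + tan²θ)/(2v₀²). With x = 8.78, y = 1.38, v₀ = 23.0, g = 21.7:
1.581 tan²θ − 8.78 tanθ + (2.961) = 0.
tanθ = [8.78 ± √(8.78² − 4 × 1.581 × (2.961))] / (2 × 1.581) = (8.78 ± 7.639) / 3.162, giving tanθ = 0.3607 or 5.192.
θ = 19.83° or 79.10°; the larger is 79.10°.

79.1°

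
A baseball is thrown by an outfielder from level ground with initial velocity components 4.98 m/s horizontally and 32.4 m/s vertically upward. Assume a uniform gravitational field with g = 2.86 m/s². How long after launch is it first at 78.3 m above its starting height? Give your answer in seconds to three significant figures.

Set y = v_y0 t − ½ g t² = 78.3: 1.430 t² − 32.40 t + 78.3 = 0.
t = [32.40 ± √(32.40² − 2·2.86·78.3)] / 2.86 = (32.40 ± 24.53) / 2.86, so t = 2.751 s or t = 19.91 s.
The first (ascending) time is 2.751 s.

2.75 s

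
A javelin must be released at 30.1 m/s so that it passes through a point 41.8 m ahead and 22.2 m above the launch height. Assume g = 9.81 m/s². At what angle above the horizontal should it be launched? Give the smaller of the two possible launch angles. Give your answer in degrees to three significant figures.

Trajectory: y = x tanθ − g x² (1 + tan²θ)/(2v₀²). With x = 41.8, y = 22.2, v₀ = 30.1, g = 9.81:
9.459 tan²θ − 41.8 tanθ + (31.66) = 0.
tanθ = [41.8 ± √(41.8² − 4 × 9.459 × (31.66))] / (2 × 9.459) = (41.8 ± 23.44) / 18.92, giving tanθ = 0.9706 or 3.448.
θ = 44.14° or 73.83°; the smaller is 44.14°.

44.1°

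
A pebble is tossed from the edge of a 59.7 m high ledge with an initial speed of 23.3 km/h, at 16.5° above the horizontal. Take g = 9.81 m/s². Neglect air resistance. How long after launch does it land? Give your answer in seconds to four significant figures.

Convert: 23.3 km/h = 23.3/3.6 = 6.472 m/s.
Resolve: vₓ = 6.472 cos 16.5° = 6.206 m/s and v_y0 = 6.472 sin 16.5° = 1.838 m/s.
With up positive and y = 0 at the ground: y(t) = 59.7 + (1.838) t − 4.905 t². Setting y = 0 and taking the positive root: t = [1.838 + √(1.838² + 2·9.81·59.7)] / 9.81 = (1.838 + 34.27) / 9.81 = 3.681 s.

3.681 s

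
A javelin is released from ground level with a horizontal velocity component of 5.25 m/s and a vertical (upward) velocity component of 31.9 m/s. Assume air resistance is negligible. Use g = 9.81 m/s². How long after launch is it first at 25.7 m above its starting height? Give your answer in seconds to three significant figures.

0.942 s

Height y(t) = 31.90 t − 4.905 t² = 25.7 gives 4.905 t² − 31.90 t + 25.7 = 0.
Quadratic formula: t = (31.90 ± √513.38) / 9.81 = (31.90 ± 22.66) / 9.81 → t = 0.9421 s or 5.561 s.
The first (ascending) time is 0.9421 s.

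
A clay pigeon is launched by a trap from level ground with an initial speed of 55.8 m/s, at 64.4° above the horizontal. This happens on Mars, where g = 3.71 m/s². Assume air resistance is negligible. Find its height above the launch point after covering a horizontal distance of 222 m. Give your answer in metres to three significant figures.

Horizontal component vₓ = 55.80 cos 64.4° = 24.11 m/s; vertical v_y0 = 55.80 sin 64.4° = 50.32 m/s.
x = vₓ t ⇒ t = 222/24.11 = 9.208 s.
Height: y = v_y0 t − ½ g t² = 50.32 × 9.208 − 1.855 × 9.208² = 463.3 − 157.3 = 306.1 m.

306 m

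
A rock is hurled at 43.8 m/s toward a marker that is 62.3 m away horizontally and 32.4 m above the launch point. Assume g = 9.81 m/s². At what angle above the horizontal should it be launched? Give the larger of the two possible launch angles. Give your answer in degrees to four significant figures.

Trajectory: y = x tanθ − g x² (1 + tan²θ)/(2v₀²). With x = 62.3, y = 32.4, v₀ = 43.8, g = 9.81:
9.924 tan²θ − 62.3 tanθ + (42.32) = 0.
tanθ = [62.3 ± √(62.3² − 4 × 9.924 × (42.32))] / (2 × 9.924) = (62.3 ± 46.92) / 19.85, giving tanθ = 0.7750 or 5.503.
θ = 37.78° or 79.70°; the larger is 79.70°.

79.70°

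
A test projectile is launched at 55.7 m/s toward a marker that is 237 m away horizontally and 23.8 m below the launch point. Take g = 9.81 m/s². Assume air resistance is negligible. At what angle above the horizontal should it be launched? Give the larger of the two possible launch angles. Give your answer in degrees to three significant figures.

Trajectory: y = x tanθ − g x² (1 + tan²θ)/(2v₀²). With x = 237, y = −23.8, v₀ = 55.7, g = 9.81:
88.80 tan²θ − 237 tanθ + (65.00) = 0.
tanθ = [237 ± √(237² − 4 × 88.80 × (65.00))] / (2 × 88.80) = (237 ± 181.9) / 177.6, giving tanθ = 0.3104 or 2.358.
θ = 17.24° or 67.02°; the larger is 67.02°.

67.0°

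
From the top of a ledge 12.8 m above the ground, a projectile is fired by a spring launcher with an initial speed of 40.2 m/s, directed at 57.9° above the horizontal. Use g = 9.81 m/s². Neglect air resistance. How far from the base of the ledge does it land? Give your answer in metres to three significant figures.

Resolve: vₓ = 40.20 cos 57.9° = 21.36 m/s and v_y0 = 40.20 sin 57.9° = 34.05 m/s.
Vertical motion (up positive, ground at y = 0): 4.905 t² − (34.05) t − 12.8 = 0, so t = (34.05 + √(34.05² + 2·9.81·12.8)) / 9.81 = (34.05 + 37.56) / 9.81 = 7.300 s.
Horizontal distance: R = vₓ t = 21.36 × 7.300 = 155.9 m.

156 m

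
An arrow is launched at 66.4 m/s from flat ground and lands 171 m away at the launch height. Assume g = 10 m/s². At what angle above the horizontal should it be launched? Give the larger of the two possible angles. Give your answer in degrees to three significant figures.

78.6°

R = v₀² sin 2θ / g gives sin 2θ = gR/v₀² = 10.0·171/66.4² = 0.3878.
2θ = 22.82° or 180° − 22.82° = 157.2°, so θ = 11.41° or 78.59°.
The larger angle is 78.59°.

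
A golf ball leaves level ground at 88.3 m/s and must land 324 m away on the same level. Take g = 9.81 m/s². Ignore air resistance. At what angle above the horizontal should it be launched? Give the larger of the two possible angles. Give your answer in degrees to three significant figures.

78.0°

R = v₀² sin 2θ / g gives sin 2θ = gR/v₀² = 9.81·324/88.3² = 0.4077.
2θ = 24.06° or 180° − 24.06° = 155.9°, so θ = 12.03° or 77.97°.
The larger angle is 77.97°.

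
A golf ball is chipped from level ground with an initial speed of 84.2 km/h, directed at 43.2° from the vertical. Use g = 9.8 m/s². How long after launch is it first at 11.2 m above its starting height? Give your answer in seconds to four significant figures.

Convert: 84.2 km/h = 84.2/3.6 = 23.39 m/s.
Horizontal component vₓ = 23.39 sin 43.2° = 16.01 m/s; vertical v_y0 = 23.39 cos 43.2° = 17.05 m/s.
Set y = v_y0 t − ½ g t² = 11.2: 4.900 t² − 17.05 t + 11.2 = 0.
Quadratic formula: t = (17.05 ± √71.175) / 9.80 = (17.05 ± 8.436) / 9.80 → t = 0.8789 s or 2.601 s.
The first (ascending) time is 0.8789 s.

0.8789 s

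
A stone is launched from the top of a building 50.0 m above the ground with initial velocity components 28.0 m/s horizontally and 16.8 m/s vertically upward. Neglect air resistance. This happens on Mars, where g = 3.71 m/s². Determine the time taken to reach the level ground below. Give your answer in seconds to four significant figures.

Vertical motion (up positive, ground at y = 0): 1.855 t² − (16.80) t − 50.0 = 0, so t = (16.80 + √(16.80² + 2·3.71·50.0)) / 3.71 = (16.80 + 25.56) / 3.71 = 11.42 s.

11.42 s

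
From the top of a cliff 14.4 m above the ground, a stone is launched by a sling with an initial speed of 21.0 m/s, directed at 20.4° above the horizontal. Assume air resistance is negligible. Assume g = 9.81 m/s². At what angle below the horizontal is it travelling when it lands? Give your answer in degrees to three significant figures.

43.0°

Components: vₓ = 21.00 cos 20.4° = 19.68 m/s, v_y0 = 21.00 sin 20.4° = 7.320 m/s.
With up positive and y = 0 at the ground: y(t) = 14.4 + (7.320) t − 4.905 t². Setting y = 0 and taking the positive root: t = [7.320 + √(7.320² + 2·9.81·14.4)] / 9.81 = (7.320 + 18.33) / 9.81 = 2.615 s.
At impact: v_y = v_y0 − g t = −18.33 m/s; vₓ = 19.68 m/s.
Angle below horizontal: arctan(|v_y|/vₓ) = arctan(18.33/19.68) = 42.97°.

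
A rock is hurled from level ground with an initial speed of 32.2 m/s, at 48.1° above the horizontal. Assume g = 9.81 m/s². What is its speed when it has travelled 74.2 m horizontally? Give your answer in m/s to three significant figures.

23.7 m/s

vₓ = 32.20 cos 48.1° = 21.50 m/s; v_y0 = 32.20 sin 48.1° = 23.97 m/s.
At x = 74.2 m, t = x/vₓ = 74.2/21.50 = 3.450 s.
Vertical velocity there: v_y = v_y0 − g t = 23.97 − 9.81 × 3.450 = −9.882 m/s.
Speed: √(vₓ² + v_y²) = √(21.50² + 9.882²) = 23.67 m/s.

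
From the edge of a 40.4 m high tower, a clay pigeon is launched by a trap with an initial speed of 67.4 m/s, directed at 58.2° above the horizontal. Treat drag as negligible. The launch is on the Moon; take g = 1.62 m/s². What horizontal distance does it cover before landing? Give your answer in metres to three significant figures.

2540 m

Resolve: vₓ = 67.40 cos 58.2° = 35.52 m/s and v_y0 = 67.40 sin 58.2° = 57.28 m/s.
The projectile lands when y = 40.4 + (57.28) t − ½·1.62·t² = 0. Positive root: t = (57.28 + √(57.28² + 2·1.62·40.4)) / 1.62 = (57.28 + 58.41) / 1.62 = 71.42 s.
Horizontal distance: R = vₓ t = 35.52 × 71.42 = 2537 m.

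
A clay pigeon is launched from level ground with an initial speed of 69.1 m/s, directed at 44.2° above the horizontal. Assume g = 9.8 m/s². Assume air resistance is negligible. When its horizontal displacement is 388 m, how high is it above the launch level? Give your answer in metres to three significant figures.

76.7 m

Horizontal component vₓ = 69.10 cos 44.2° = 49.54 m/s; vertical v_y0 = 69.10 sin 44.2° = 48.17 m/s.
x = vₓ t ⇒ t = 388/49.54 = 7.832 s.
Height: y = v_y0 t − ½ g t² = 48.17 × 7.832 − 4.900 × 7.832² = 377.3 − 300.6 = 76.72 m.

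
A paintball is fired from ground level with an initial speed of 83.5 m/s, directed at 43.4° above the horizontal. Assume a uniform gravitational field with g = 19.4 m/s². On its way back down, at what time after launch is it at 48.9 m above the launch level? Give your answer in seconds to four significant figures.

4.882 s

Components: vₓ = 83.50 cos 43.4° = 60.67 m/s, v_y0 = 83.50 sin 43.4° = 57.37 m/s.
Height y(t) = 57.37 t − 9.700 t² = 48.9 gives 9.700 t² − 57.37 t + 48.9 = 0.
t = [57.37 ± √(57.37² − 2·19.4·48.9)] / 19.4 = (57.37 ± 37.34) / 19.4, so t = 1.033 s or t = 4.882 s.
The descending-branch root is 4.882 s.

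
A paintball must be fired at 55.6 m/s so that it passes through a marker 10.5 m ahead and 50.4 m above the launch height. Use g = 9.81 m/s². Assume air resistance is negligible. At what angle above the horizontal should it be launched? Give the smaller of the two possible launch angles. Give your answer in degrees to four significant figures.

79.28°

Trajectory: y = x tanθ − g x² (1 + tan²θ)/(2v₀²). With x = 10.5, y = 50.4, v₀ = 55.6, g = 9.81:
0.1749 tan²θ − 10.5 tanθ + (50.57) = 0.
tanθ = [10.5 ± √(10.5² − 4 × 0.1749 × (50.57))] / (2 × 0.1749) = (10.5 ± 8.652) / 0.3499, giving tanθ = 5.281 or 54.74.
θ = 79.28° or 88.95°; the smaller is 79.28°.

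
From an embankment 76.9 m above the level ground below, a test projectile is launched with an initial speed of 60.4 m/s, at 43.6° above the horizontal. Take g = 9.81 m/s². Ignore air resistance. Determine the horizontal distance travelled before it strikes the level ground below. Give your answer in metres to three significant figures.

Horizontal component vₓ = 60.40 cos 43.6° = 43.74 m/s; vertical v_y0 = 60.40 sin 43.6° = 41.65 m/s.
The projectile lands when y = 76.9 + (41.65) t − ½·9.81·t² = 0. Positive root: t = (41.65 + √(41.65² + 2·9.81·76.9)) / 9.81 = (41.65 + 56.95) / 9.81 = 10.05 s.
Horizontal distance: R = vₓ t = 43.74 × 10.05 = 439.7 m.

440 m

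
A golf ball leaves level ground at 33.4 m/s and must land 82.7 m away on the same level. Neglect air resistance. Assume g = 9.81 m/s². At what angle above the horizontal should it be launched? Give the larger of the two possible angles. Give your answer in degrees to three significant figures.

66.7°

Level-ground range R = v₀² sin(2θ)/g ⇒ sin(2θ) = gR/v₀² = 9.81 × 82.7 / 33.4² = 0.7272.
2θ = 46.66° or 180° − 46.66° = 133.3°, so θ = 23.33° or 66.67°.
The larger angle is 66.67°.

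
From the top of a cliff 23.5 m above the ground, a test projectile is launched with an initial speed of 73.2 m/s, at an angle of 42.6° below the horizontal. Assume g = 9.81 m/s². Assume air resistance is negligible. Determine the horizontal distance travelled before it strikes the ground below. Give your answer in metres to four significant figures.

24.46 m

vₓ = 73.20 cos 42.6° = 53.88 m/s; v_y0 = −49.55 m/s (downward).
The projectile lands when y = 23.5 + (−49.55) t − ½·9.81·t² = 0. Positive root: t = (−49.55 + √(49.55² + 2·9.81·23.5)) / 9.81 = (−49.55 + 54.00) / 9.81 = 0.4539 s.
Horizontal distance: R = vₓ t = 53.88 × 0.4539 = 24.46 m.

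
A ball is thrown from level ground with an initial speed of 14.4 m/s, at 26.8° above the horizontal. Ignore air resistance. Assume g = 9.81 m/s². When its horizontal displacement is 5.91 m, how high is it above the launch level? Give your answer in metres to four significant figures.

1.948 m

Horizontal component vₓ = 14.40 cos 26.8° = 12.85 m/s; vertical v_y0 = 14.40 sin 26.8° = 6.493 m/s.
Time to reach x = 5.91 m: t = x/vₓ = 5.91/12.85 = 0.4598 s.
Height: y = v_y0 t − ½ g t² = 6.493 × 0.4598 − 4.905 × 0.4598² = 2.985 − 1.037 = 1.948 m.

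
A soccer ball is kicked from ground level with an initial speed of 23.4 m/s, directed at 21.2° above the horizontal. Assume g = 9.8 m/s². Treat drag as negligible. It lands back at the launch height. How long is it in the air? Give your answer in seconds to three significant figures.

Components: vₓ = 23.40 cos 21.2° = 21.82 m/s, v_y0 = 23.40 sin 21.2° = 8.462 m/s.
Landing at launch height ⇒ T = 2 v_y0 / g = 2 × 8.462 / 9.80 = 1.727 s.

1.73 s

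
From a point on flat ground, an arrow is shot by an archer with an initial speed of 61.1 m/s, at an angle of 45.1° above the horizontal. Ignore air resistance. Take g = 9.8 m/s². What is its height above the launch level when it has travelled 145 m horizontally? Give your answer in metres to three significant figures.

90.1 m

Horizontal component vₓ = 61.10 cos 45.1° = 43.13 m/s; vertical v_y0 = 61.10 sin 45.1° = 43.28 m/s.
x = vₓ t ⇒ t = 145/43.13 = 3.362 s.
Height: y = v_y0 t − ½ g t² = 43.28 × 3.362 − 4.900 × 3.362² = 145.5 − 55.39 = 90.12 m.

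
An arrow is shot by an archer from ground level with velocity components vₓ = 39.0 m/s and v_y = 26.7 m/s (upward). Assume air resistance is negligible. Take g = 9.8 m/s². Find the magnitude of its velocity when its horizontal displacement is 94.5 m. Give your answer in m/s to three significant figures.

At x = 94.5 m, t = x/vₓ = 94.5/39.00 = 2.423 s.
Vertical velocity there: v_y = v_y0 − g t = 26.70 − 9.80 × 2.423 = 2.954 m/s.
Speed: √(vₓ² + v_y²) = √(39.00² + 2.954²) = 39.11 m/s.

39.1 m/s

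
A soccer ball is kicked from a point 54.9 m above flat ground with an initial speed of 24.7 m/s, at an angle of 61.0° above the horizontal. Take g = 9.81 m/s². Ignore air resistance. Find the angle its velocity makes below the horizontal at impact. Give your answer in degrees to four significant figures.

vₓ = 24.70 cos 61.0° = 11.97 m/s; v_y0 = 24.70 sin 61.0° = 21.60 m/s.
With up positive and y = 0 at the ground: y(t) = 54.9 + (21.60) t − 4.905 t². Setting y = 0 and taking the positive root: t = [21.60 + √(21.60² + 2·9.81·54.9)] / 9.81 = (21.60 + 39.29) / 9.81 = 6.207 s.
At impact: v_y = v_y0 − g t = −39.29 m/s; vₓ = 11.97 m/s.
Angle below horizontal: arctan(|v_y|/vₓ) = arctan(39.29/11.97) = 73.05°.

73.05°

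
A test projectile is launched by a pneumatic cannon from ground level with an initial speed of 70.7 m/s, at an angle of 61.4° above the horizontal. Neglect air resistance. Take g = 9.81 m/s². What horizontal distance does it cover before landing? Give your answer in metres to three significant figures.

Resolve: vₓ = 70.70 cos 61.4° = 33.84 m/s and v_y0 = 70.70 sin 61.4° = 62.07 m/s.
Time aloft: T = 2 v_y0 / g = 2 × 62.07 / 9.81 = 12.66 s.
Horizontal distance R = vₓ T = 33.84 × 12.66 = 428.3 m.

428 m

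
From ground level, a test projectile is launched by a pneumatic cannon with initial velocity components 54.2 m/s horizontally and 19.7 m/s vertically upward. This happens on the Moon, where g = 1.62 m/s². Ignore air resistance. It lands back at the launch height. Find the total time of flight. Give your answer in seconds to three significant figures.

Landing at launch height ⇒ T = 2 v_y0 / g = 2 × 19.70 / 1.62 = 24.32 s.

24.3 s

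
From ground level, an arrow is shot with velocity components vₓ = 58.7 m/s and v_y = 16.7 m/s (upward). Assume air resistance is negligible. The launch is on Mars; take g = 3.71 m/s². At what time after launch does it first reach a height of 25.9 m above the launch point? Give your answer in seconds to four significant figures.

Height y(t) = 16.70 t − 1.855 t² = 25.9 gives 1.855 t² − 16.70 t + 25.9 = 0.
Quadratic formula: t = (16.70 ± √86.712) / 3.71 = (16.70 ± 9.312) / 3.71 → t = 1.991 s or 7.011 s.
The first (ascending) time is 1.991 s.

1.991 s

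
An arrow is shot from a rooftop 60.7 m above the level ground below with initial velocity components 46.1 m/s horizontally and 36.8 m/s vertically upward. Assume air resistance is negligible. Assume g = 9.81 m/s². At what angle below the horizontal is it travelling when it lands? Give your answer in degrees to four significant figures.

47.58°

The projectile lands when y = 60.7 + (36.80) t − ½·9.81·t² = 0. Positive root: t = (36.80 + √(36.80² + 2·9.81·60.7)) / 9.81 = (36.80 + 50.45) / 9.81 = 8.894 s.
At impact: v_y = v_y0 − g t = −50.45 m/s; vₓ = 46.10 m/s.
Angle below horizontal: arctan(|v_y|/vₓ) = arctan(50.45/46.10) = 47.58°.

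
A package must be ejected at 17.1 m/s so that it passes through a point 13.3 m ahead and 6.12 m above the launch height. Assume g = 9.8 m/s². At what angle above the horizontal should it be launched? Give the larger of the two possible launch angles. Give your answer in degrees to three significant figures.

74.7°

Trajectory: y = x tanθ − g x² (1 + tan²θ)/(2v₀²). With x = 13.3, y = 6.12, v₀ = 17.1, g = 9.80:
2.964 tan²θ − 13.3 tanθ + (9.084) = 0.
tanθ = [13.3 ± √(13.3² − 4 × 2.964 × (9.084))] / (2 × 2.964) = (13.3 ± 8.317) / 5.928, giving tanθ = 0.8404 or 3.646.
θ = 40.05° or 74.66°; the larger is 74.66°.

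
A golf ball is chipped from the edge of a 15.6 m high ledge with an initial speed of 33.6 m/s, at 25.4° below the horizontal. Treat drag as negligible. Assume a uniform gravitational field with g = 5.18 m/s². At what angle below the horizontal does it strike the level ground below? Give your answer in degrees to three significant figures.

32.3°

Resolve: vₓ = 33.60 cos 25.4° = 30.35 m/s and v_y0 = −14.41 m/s (downward).
The projectile lands when y = 15.6 + (−14.41) t − ½·5.18·t² = 0. Positive root: t = (−14.41 + √(14.41² + 2·5.18·15.6)) / 5.18 = (−14.41 + 19.22) / 5.18 = 0.9277 s.
At impact: v_y = v_y0 − g t = −19.22 m/s; vₓ = 30.35 m/s.
Angle below horizontal: arctan(|v_y|/vₓ) = arctan(19.22/30.35) = 32.34°.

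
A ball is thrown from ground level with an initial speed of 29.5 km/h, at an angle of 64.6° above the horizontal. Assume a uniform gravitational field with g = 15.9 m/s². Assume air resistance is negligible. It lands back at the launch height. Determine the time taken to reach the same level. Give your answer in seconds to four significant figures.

0.9311 s

Convert: 29.5 km/h = 29.5/3.6 = 8.194 m/s.
Components: vₓ = 8.194 cos 64.6° = 3.515 m/s, v_y0 = 8.194 sin 64.6° = 7.402 m/s.
It returns to y = 0 when t = 2 v_y0 / g = 2(7.402)/15.9 = 0.9311 s.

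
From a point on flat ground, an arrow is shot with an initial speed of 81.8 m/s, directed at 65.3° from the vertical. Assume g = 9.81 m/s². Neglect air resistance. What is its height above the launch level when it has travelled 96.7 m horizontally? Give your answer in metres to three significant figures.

36.2 m

Horizontal component vₓ = 81.80 sin 65.3° = 74.32 m/s; vertical v_y0 = 81.80 cos 65.3° = 34.18 m/s.
At x = 96.7 m, t = x/vₓ = 96.7/74.32 = 1.301 s.
Height: y = v_y0 t − ½ g t² = 34.18 × 1.301 − 4.905 × 1.301² = 44.48 − 8.305 = 36.17 m.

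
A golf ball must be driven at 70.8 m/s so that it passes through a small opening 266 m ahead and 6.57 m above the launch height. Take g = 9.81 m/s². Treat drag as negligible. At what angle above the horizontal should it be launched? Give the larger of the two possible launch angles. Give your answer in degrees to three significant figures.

74.2°

Trajectory: y = x tanθ − g x² (1 + tan²θ)/(2v₀²). With x = 266, y = 6.57, v₀ = 70.8, g = 9.81:
69.24 tan²θ − 266 tanθ + (75.81) = 0.
tanθ = [266 ± √(266² − 4 × 69.24 × (75.81))] / (2 × 69.24) = (266 ± 223.1) / 138.5, giving tanθ = 0.3100 or 3.532.
θ = 17.22° or 74.19°; the larger is 74.19°.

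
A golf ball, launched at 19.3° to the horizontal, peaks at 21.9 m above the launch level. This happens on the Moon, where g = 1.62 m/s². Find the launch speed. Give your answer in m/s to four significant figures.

At the peak v_y = 0, so v_y0 = √(2gH) = √(2 × 1.62 × 21.9) = 8.424 m/s.
v_y0 = v₀ sin θ ⇒ v₀ = 8.424 / sin 19.3° = 25.49 m/s.

25.49 m/s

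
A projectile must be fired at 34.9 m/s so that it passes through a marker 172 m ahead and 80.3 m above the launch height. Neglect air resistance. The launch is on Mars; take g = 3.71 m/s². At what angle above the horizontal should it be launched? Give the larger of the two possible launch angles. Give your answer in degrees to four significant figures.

Trajectory: y = x tanθ − g x² (1 + tan²θ)/(2v₀²). With x = 172, y = 80.3, v₀ = 34.9, g = 3.71:
45.06 tan²θ − 172 tanθ + (125.4) = 0.
tanθ = [172 ± √(172² − 4 × 45.06 × (125.4))] / (2 × 45.06) = (172 ± 83.62) / 90.11, giving tanθ = 0.9808 or 2.837.
θ = 44.44° or 70.58°; the larger is 70.58°.

70.58°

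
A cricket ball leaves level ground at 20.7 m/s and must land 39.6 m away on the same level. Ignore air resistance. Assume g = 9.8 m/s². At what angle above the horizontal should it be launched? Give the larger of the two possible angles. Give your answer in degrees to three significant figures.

Level-ground range R = v₀² sin(2θ)/g ⇒ sin(2θ) = gR/v₀² = 9.80 × 39.6 / 20.7² = 0.9057.
2θ = 64.92° or 180° − 64.92° = 115.1°, so θ = 32.46° or 57.54°.
The larger angle is 57.54°.

57.5°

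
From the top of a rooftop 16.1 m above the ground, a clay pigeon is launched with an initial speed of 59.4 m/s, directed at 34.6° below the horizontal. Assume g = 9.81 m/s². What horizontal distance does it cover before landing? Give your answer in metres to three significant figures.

21.9 m

Horizontal component vₓ = 59.40 cos 34.6° = 48.89 m/s; vertical v_y0 = −33.73 m/s (downward).
Vertical motion (up positive, ground at y = 0): 4.905 t² − (−33.73) t − 16.1 = 0, so t = (−33.73 + √(33.73² + 2·9.81·16.1)) / 9.81 = (−33.73 + 38.13) / 9.81 = 0.4481 s.
Horizontal distance: R = vₓ t = 48.89 × 0.4481 = 21.91 m.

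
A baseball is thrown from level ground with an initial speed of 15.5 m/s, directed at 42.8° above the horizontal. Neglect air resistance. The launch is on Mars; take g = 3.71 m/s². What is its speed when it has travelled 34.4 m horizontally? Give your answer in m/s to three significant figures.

11.4 m/s

Horizontal component vₓ = 15.50 cos 42.8° = 11.37 m/s; vertical v_y0 = 15.50 sin 42.8° = 10.53 m/s.
At x = 34.4 m, t = x/vₓ = 34.4/11.37 = 3.025 s.
Vertical velocity there: v_y = v_y0 − g t = 10.53 − 3.71 × 3.025 = −0.6905 m/s.
Speed: √(vₓ² + v_y²) = √(11.37² + 0.6905²) = 11.39 m/s.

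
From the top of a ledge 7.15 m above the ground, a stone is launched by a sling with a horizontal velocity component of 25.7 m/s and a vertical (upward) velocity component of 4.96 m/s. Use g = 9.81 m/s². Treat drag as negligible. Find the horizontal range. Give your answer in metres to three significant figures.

With up positive and y = 0 at the ground: y(t) = 7.15 + (4.960) t − 4.905 t². Setting y = 0 and taking the positive root: t = [4.960 + √(4.960² + 2·9.81·7.15)] / 9.81 = (4.960 + 12.84) / 9.81 = 1.815 s.
Horizontal distance: R = vₓ t = 25.70 × 1.815 = 46.63 m.

46.6 m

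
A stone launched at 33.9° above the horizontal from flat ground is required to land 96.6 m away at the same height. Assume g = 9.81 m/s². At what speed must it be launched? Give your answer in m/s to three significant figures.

From R = (v₀² / g) sin 2θ: v₀ = √(gR / sin 2θ).
v₀ = √(9.81 × 96.6 / sin 67.80°) = √(947.6 / 0.9259) = √1023.5 = 31.99 m/s.

32.0 m/s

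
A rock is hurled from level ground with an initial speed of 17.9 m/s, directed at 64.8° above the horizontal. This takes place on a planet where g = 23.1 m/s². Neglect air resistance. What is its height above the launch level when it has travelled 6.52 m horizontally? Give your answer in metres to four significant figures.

Resolve: vₓ = 17.90 cos 64.8° = 7.621 m/s and v_y0 = 17.90 sin 64.8° = 16.20 m/s.
x = vₓ t ⇒ t = 6.52/7.621 = 0.8555 s.
Height: y = v_y0 t − ½ g t² = 16.20 × 0.8555 − 11.55 × 0.8555² = 13.86 − 8.453 = 5.403 m.

5.403 m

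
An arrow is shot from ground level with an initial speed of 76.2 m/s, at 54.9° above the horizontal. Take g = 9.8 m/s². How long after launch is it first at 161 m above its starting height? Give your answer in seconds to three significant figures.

3.60 s

Resolve: vₓ = 76.20 cos 54.9° = 43.82 m/s and v_y0 = 76.20 sin 54.9° = 62.34 m/s.
Require v_y0 t − ½ g t² = 161, i.e. 4.900 t² − 62.34 t + 161 = 0.
Quadratic formula: t = (62.34 ± √731.05) / 9.80 = (62.34 ± 27.04) / 9.80 → t = 3.603 s or 9.121 s.
The first (ascending) time is 3.603 s.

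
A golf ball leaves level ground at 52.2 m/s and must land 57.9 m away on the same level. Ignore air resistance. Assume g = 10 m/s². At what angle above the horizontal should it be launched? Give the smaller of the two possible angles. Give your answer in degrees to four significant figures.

6.134°

R = v₀² sin 2θ / g gives sin 2θ = gR/v₀² = 10.0·57.9/52.2² = 0.2125.
2θ = 12.27° or 180° − 12.27° = 167.7°, so θ = 6.134° or 83.87°.
The smaller angle is 6.134°.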